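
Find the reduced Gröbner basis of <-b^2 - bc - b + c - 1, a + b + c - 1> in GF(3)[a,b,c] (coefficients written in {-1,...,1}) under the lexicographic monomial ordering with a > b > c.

G = {a + b + c - 1, b^2 + bc + b - c + 1}

Buchberger's algorithm terminates because the ascending chain of leading-term ideals stabilizes.

f_1 = -b^2 - bc - b + c - 1, LT = b^2.
f_2 = a + b + c - 1, LT = a.

The S-polynomials (S(f_1,f_2)) all reduce to 0 modulo the current basis, so we have a Gröbner basis.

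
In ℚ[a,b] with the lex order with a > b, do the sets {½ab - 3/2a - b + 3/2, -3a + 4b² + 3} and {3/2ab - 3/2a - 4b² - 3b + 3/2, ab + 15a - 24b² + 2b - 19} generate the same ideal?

Two ideals are equal iff their reduced Gröbner bases coincide (the reduced basis is unique for a fixed ordering).
Buchberger on the first generating set:
f_1 = ½ab - 3/2a - b + 3/2, LT = ab.
f_2 = -3a + 4b² + 3, LT = a.

S(f_1,f_2): lcm = ab. S = -3a + 4/3b³ - b + 3.
  leading term a: subtract (1)·f_2 from -3a + 4/3b³ - b + 3 → 4/3b³ - 4b² - b
  leading term b³: no divisor's leading term divides it; move 4/3b³ to the remainder.
  leading term b²: no divisor's leading term divides it; move -4b² to the remainder.
  leading term b: no divisor's leading term divides it; move -b to the remainder.
  remainder 4/3b³ - 4b² - b ≠ 0; add g_3 = 4/3b³ - 4b² - b to the basis.

The other S-polynomials (S(f_1,g_3), S(f_2,g_3)) all reduce to 0 modulo the current basis, so we have a Gröbner basis.
Inter-reduce: drop elements whose leading term is divisible by another's, tail-reduce, and make monic.
Reduced Gröbner basis: {a - 4/3b² - 1, b³ - 3b² - ¾b}.

Buchberger on the second generating set:
h_1 = 3/2ab - 3/2a - 4b² - 3b + 3/2, LT = ab.
h_2 = ab + 15a - 24b² + 2b - 19, LT = ab.

S(h_1,h_2): lcm = ab. S = -16a + 64/3b² - 4b + 20.
  leading term a: no divisor's leading term divides it; move -16a to the remainder.
  leading term b²: no divisor's leading term divides it; move 64/3b² to the remainder.
  leading term b: no divisor's leading term divides it; move -4b to the remainder.
  leading term 1: no divisor's leading term divides it; move 20 to the remainder.
  remainder -16a + 64/3b² - 4b + 20 ≠ 0; add k_3 = -16a + 64/3b² - 4b + 20 to the basis.

S(h_1,k_3): lcm = ab. S = -a + 4/3b³ - 35/12b² - ¾b + 1.
  leading term a: subtract (1/16)·k_3 from -a + 4/3b³ - 35/12b² - ¾b + 1 → 4/3b³ - 17/4b² - ½b - ¼
  leading term b³: no divisor's leading term divides it; move 4/3b³ to the remainder.
  leading term b²: no divisor's leading term divides it; move -17/4b² to the remainder.
  leading term b: no divisor's leading term divides it; move -½b to the remainder.
  leading term 1: no divisor's leading term divides it; move -¼ to the remainder.
  remainder 4/3b³ - 17/4b² - ½b - ¼ ≠ 0; add k_4 = 4/3b³ - 17/4b² - ½b - ¼ to the basis.

The other S-polynomials (S(h_2,k_3), S(h_1,k_4), S(h_2,k_4), S(k_3,k_4)) all reduce to 0 modulo the current basis, so we have a Gröbner basis.
Inter-reduce: drop elements whose leading term is divisible by another's, tail-reduce, and make monic.
Reduced Gröbner basis: {a - 4/3b² + ¼b - 5/4, b³ - 51/16b² - ⅜b - 3/16}.

Since the reduced bases disagree, the two ideals are not the same.
The choice of monomial ordering does not affect the verdict — as long as both bases are computed under the same ordering, their equality decides ideal equality.

No, the ideals differ.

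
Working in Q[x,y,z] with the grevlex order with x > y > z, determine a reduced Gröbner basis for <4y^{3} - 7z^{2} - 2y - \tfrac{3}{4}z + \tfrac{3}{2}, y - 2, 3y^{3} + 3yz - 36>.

G = {y - 2, z - 2}

f_1 = 4y^{3} - 7z^{2} - 2y - \tfrac{3}{4}z + \tfrac{3}{2}, LT = y^{3}.
f_2 = y - 2, LT = y.
f_3 = 3y^{3} + 3yz - 36, LT = y^{3}.

S(f_1,f_2): lcm = y^{3}. S = 2y^{2} - \tfrac{7}{4}z^{2} - \tfrac{1}{2}y - \tfrac{3}{16}z + \tfrac{3}{8}.
  leading term y^{2}: subtract (2y)·f_2 from 2y^{2} - \tfrac{7}{4}z^{2} - \tfrac{1}{2}y - \tfrac{3}{16}z + \tfrac{3}{8} → -\tfrac{7}{4}z^{2} + \tfrac{7}{2}y - \tfrac{3}{16}z + \tfrac{3}{8}
  leading term z^{2}: no divisor's leading term divides it; move -\tfrac{7}{4}z^{2} to the remainder.
  leading term y: subtract (\tfrac{7}{2})·f_2 from \tfrac{7}{2}y - \tfrac{3}{16}z + \tfrac{3}{8} → -\tfrac{3}{16}z + \tfrac{59}{8}
  leading term z: no divisor's leading term divides it; move -\tfrac{3}{16}z to the remainder.
  leading term 1: no divisor's leading term divides it; move \tfrac{59}{8} to the remainder.
  remainder -\tfrac{7}{4}z^{2} - \tfrac{3}{16}z + \tfrac{59}{8} ≠ 0; add g_4 = -\tfrac{7}{4}z^{2} - \tfrac{3}{16}z + \tfrac{59}{8} to the basis.

S(f_1,f_3): lcm = y^{3}. S = -yz - \tfrac{7}{4}z^{2} - \tfrac{1}{2}y - \tfrac{3}{16}z + \tfrac{99}{8}.
  leading term yz: subtract (-z)·f_2 from -yz - \tfrac{7}{4}z^{2} - \tfrac{1}{2}y - \tfrac{3}{16}z + \tfrac{99}{8} → -\tfrac{7}{4}z^{2} - \tfrac{1}{2}y - \tfrac{35}{16}z + \tfrac{99}{8}
  leading term z^{2}: subtract (1)·g_4 from -\tfrac{7}{4}z^{2} - \tfrac{1}{2}y - \tfrac{35}{16}z + \tfrac{99}{8} → -\tfrac{1}{2}y - 2z + 5
  leading term y: subtract (-\tfrac{1}{2})·f_2 from -\tfrac{1}{2}y - 2z + 5 → -2z + 4
  leading term z: no divisor's leading term divides it; move -2z to the remainder.
  leading term 1: no divisor's leading term divides it; move 4 to the remainder.
  remainder -2z + 4 ≠ 0; add g_5 = -2z + 4 to the basis.

The other S-polynomials (S(f_2,f_3), S(f_1,g_4), S(f_2,g_4), S(f_3,g_4), S(f_1,g_5), S(f_2,g_5), S(f_3,g_5), S(g_4,g_5)) all reduce to 0 modulo the current basis, so we have a Gröbner basis.
Inter-reduce: drop elements whose leading term is divisible by another's, tail-reduce, and make monic.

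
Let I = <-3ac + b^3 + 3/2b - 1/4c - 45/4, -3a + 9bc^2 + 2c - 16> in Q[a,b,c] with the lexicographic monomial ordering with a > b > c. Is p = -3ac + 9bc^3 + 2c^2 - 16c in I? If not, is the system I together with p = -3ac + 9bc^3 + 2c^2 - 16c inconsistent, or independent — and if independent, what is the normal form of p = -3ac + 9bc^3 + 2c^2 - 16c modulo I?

-3ac + 9bc^3 + 2c^2 - 16c lies in I (it reduces to 0).

First compute the reduced Gröbner basis of I by Buchberger's algorithm.
f_1 = -3ac + b^3 + 3/2b - 1/4c - 45/4, LT = ac.
f_2 = -3a + 9bc^2 + 2c - 16, LT = a.

S(f_1,f_2): lcm = ac. S = -1/3b^3 + 3bc^3 - 1/2b + 2/3c^2 - 21/4c + 15/4.
  leading term b^3: no divisor's leading term divides it; move -1/3b^3 to the remainder.
  leading term bc^3: no divisor's leading term divides it; move 3bc^3 to the remainder.
  leading term b: no divisor's leading term divides it; move -1/2b to the remainder.
  leading term c^2: no divisor's leading term divides it; move 2/3c^2 to the remainder.
  leading term c: no divisor's leading term divides it; move -21/4c to the remainder.
  leading term 1: no divisor's leading term divides it; move 15/4 to the remainder.
  remainder -1/3b^3 + 3bc^3 - 1/2b + 2/3c^2 - 21/4c + 15/4 ≠ 0; add h_3 = -1/3b^3 + 3bc^3 - 1/2b + 2/3c^2 - 21/4c + 15/4 to the basis.

The other S-polynomials (S(f_1,h_3), S(f_2,h_3)) all reduce to 0 modulo the current basis, so we have a Gröbner basis.
Inter-reduce: drop elements whose leading term is divisible by another's, tail-reduce, and make monic.
Reduced Gröbner basis: {a - 3bc^2 - 2/3c + 16/3, b^3 - 9bc^3 + 3/2b - 2c^2 + 63/4c - 45/4}.
Label its elements g_1 = a - 3bc^2 - 2/3c + 16/3, g_2 = b^3 - 9bc^3 + 3/2b - 2c^2 + 63/4c - 45/4.

Reduce p = -3ac + 9bc^3 + 2c^2 - 16c modulo G:
  leading term ac: subtract (-3c)·g_1 from -3ac + 9bc^3 + 2c^2 - 16c → 0
  normal form = 0.
Since the normal form is 0, p ∈ I.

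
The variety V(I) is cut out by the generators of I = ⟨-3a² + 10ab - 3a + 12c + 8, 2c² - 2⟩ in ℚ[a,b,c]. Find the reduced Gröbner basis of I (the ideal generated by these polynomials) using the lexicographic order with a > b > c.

f_1 = -3a² + 10ab - 3a + 12c + 8, LT = a².
f_2 = 2c² - 2, LT = c².

S(f_1,f_2): leading monomials are coprime, so the S-polynomial reduces to 0 (Buchberger's first criterion).
Every S-polynomial of the final basis reduces to 0, so we have a Gröbner basis.

G = {a² - 10/3ab + a - 4c - 8/3, c² - 1}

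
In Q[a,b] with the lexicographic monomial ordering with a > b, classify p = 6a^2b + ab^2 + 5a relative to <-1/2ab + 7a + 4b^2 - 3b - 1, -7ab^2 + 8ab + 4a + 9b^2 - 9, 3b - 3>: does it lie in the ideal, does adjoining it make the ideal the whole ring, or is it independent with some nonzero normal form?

First compute the reduced Gröbner basis of I by Buchberger's algorithm.
f_1 = -1/2ab + 7a + 4b^2 - 3b - 1, LT = ab.
f_2 = -7ab^2 + 8ab + 4a + 9b^2 - 9, LT = ab^2.
f_3 = 3b - 3, LT = b.

S(f_1,f_2): lcm = ab^2. S = -90/7ab + 4/7a - 8b^3 + 51/7b^2 + 2b - 9/7.
  reduce S modulo (f_1, f_2, f_3):
  remainder -1256/7a ≠ 0; add h_4 = -1256/7a to the basis.

The other S-polynomials (S(f_1,f_3), S(f_2,f_3), S(f_1,h_4), S(f_2,h_4), S(f_3,h_4)) all reduce to 0 modulo the current basis, so we have a Gröbner basis.
Inter-reduce: drop elements whose leading term is divisible by another's, tail-reduce, and make monic.
Reduced Gröbner basis: {a, b - 1}.
Label its elements g_1 = a, g_2 = b - 1.

Reduce p = 6a^2b + ab^2 + 5a modulo G:
  leading term a^2b: subtract (6ab)·g_1 from 6a^2b + ab^2 + 5a → ab^2 + 5a
  leading term ab^2: subtract (b^2)·g_1 from ab^2 + 5a → 5a
  leading term a: subtract (5)·g_1 from 5a → 0
  normal form = 0.
Since the normal form is 0, p ∈ I.

6a^2b + ab^2 + 5a lies in I (it reduces to 0).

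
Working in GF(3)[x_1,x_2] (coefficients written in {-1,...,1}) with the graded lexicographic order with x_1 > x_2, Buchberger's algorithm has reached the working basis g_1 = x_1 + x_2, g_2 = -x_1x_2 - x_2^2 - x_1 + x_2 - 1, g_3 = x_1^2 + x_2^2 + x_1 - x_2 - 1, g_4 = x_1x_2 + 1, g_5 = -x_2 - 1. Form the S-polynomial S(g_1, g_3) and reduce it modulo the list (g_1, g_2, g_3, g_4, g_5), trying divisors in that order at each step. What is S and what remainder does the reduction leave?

lcm(LM(g_1), LM(g_3)) = x_1^2.
S = (lcm/LT(g_1))·g_1 − (lcm/LT(g_3))·g_3 = x_1x_2 - x_2^2 - x_1 + x_2 + 1.
Reduce S modulo (g_1, g_2, g_3, g_4, g_5) in that order:
  leading term x_1x_2: subtract (x_2)·g_1 from x_1x_2 - x_2^2 - x_1 + x_2 + 1 → x_2^2 - x_1 + x_2 + 1
  leading term x_2^2: subtract (-x_2)·g_5 from x_2^2 - x_1 + x_2 + 1 → -x_1 + 1
  leading term x_1: subtract (-1)·g_1 from -x_1 + 1 → x_2 + 1
  leading term x_2: subtract (-1)·g_5 from x_2 + 1 → 0
The remainder is 0, so this S-polynomial contributes no new basis element.

S(g_1, g_3) = x_1x_2 - x_2^2 - x_1 + x_2 + 1; remainder on division = 0.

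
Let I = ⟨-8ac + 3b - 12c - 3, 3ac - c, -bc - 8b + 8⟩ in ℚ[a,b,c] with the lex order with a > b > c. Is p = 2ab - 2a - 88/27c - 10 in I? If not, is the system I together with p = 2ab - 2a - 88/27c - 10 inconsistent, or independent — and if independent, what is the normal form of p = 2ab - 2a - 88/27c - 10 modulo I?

Adjoining 2ab - 2a - 88/27c - 10 makes the ideal the whole ring: the system is inconsistent.

First compute the reduced Gröbner basis of I by Buchberger's algorithm.
f_1 = -8ac + 3b - 12c - 3, LT = ac.
f_2 = 3ac - c, LT = ac.
f_3 = -bc - 8b + 8, LT = bc.

S(f_1,f_2): lcm = ac. S = -⅜b + 11/6c + ⅜.
  leading term b: no divisor's leading term divides it; move -⅜b to the remainder.
  leading term c: no divisor's leading term divides it; move 11/6c to the remainder.
  leading term 1: no divisor's leading term divides it; move ⅜ to the remainder.
  remainder -⅜b + 11/6c + ⅜ ≠ 0; add h_4 = -⅜b + 11/6c + ⅜ to the basis.

S(f_1,f_3): lcm = abc. S = -8ab + 8a - ⅜b² + 3/2bc + ⅜b.
  leading term ab: subtract (64/3a)·h_4 from -8ab + 8a - ⅜b² + 3/2bc + ⅜b → -352/9ac - ⅜b² + 3/2bc + ⅜b
  leading term ac: subtract (44/9)·f_1 from -352/9ac - ⅜b² + 3/2bc + ⅜b → -⅜b² + 3/2bc - 343/24b + 176/3c + 44/3
  leading term b²: subtract (b)·h_4 from -⅜b² + 3/2bc - 343/24b + 176/3c + 44/3 → -⅓bc - 44/3b + 176/3c + 44/3
  leading term bc: subtract (⅓)·f_3 from -⅓bc - 44/3b + 176/3c + 44/3 → -12b + 176/3c + 12
  leading term b: subtract (32)·h_4 from -12b + 176/3c + 12 → 0
  remainder 0.

S(f_2,f_3): lcm = abc. S = -8ab + 8a - ⅓bc.
  leading term ab: subtract (64/3a)·h_4 from -8ab + 8a - ⅓bc → -352/9ac - ⅓bc
  leading term ac: subtract (44/9)·f_1 from -352/9ac - ⅓bc → -⅓bc - 44/3b + 176/3c + 44/3
  leading term bc: subtract (⅓)·f_3 from -⅓bc - 44/3b + 176/3c + 44/3 → -12b + 176/3c + 12
  leading term b: subtract (32)·h_4 from -12b + 176/3c + 12 → 0
  remainder 0.

S(f_1,h_4): leading monomials are coprime, so the S-polynomial reduces to 0 (Buchberger's first criterion).
S(f_2,h_4): leading monomials are coprime, so the S-polynomial reduces to 0 (Buchberger's first criterion).
S(f_3,h_4): lcm = bc. S = 8b + 44/9c² + c - 8.
  leading term b: subtract (-64/3)·h_4 from 8b + 44/9c² + c - 8 → 44/9c² + 361/9c
  leading term c²: no divisor's leading term divides it; move 44/9c² to the remainder.
  leading term c: no divisor's leading term divides it; move 361/9c to the remainder.
  remainder 44/9c² + 361/9c ≠ 0; add h_5 = 44/9c² + 361/9c to the basis.

S(f_1,h_5): lcm = ac². S = -361/44ac - ⅜bc + 3/2c² + ⅜c.
  leading term ac: subtract (361/352)·f_1 from -361/44ac - ⅜bc + 3/2c² + ⅜c → -⅜bc - 1083/352b + 3/2c² + 279/22c + 1083/352
  leading term bc: subtract (⅜)·f_3 from -⅜bc - 1083/352b + 3/2c² + 279/22c + 1083/352 → -27/352b + 3/2c² + 279/22c + 27/352
  leading term b: subtract (9/44)·h_4 from -27/352b + 3/2c² + 279/22c + 27/352 → 3/2c² + 1083/88c
  leading term c²: subtract (27/88)·h_5 from 3/2c² + 1083/88c → 0
  remainder 0.

S(f_2,h_5): lcm = ac². S = -361/44ac - ⅓c².
  leading term ac: subtract (361/352)·f_1 from -361/44ac - ⅓c² → -1083/352b - ⅓c² + 1083/88c + 1083/352
  leading term b: subtract (361/44)·h_4 from -1083/352b - ⅓c² + 1083/88c + 1083/352 → -⅓c² - 361/132c
  leading term c²: subtract (-3/44)·h_5 from -⅓c² - 361/132c → 0
  remainder 0.

S(f_3,h_5): lcm = bc². S = -9/44bc - 8c.
  leading term bc: subtract (9/44)·f_3 from -9/44bc - 8c → 18/11b - 8c - 18/11
  leading term b: subtract (-48/11)·h_4 from 18/11b - 8c - 18/11 → 0
  remainder 0.

S(h_4,h_5): leading monomials are coprime, so the S-polynomial reduces to 0 (Buchberger's first criterion).
Every S-polynomial of the final basis reduces to 0, so we have a Gröbner basis.
Inter-reduce: drop elements whose leading term is divisible by another's, tail-reduce, and make monic.
Reduced Gröbner basis: {ac - ⅓c, b - 44/9c - 1, c² + 361/44c}.
Label its elements g_1 = ac - ⅓c, g_2 = b - 44/9c - 1, g_3 = c² + 361/44c.

Reduce p = 2ab - 2a - 88/27c - 10 modulo G:
  leading term ab: subtract (2a)·g_2 from 2ab - 2a - 88/27c - 10 → 88/9ac - 88/27c - 10
  leading term ac: subtract (88/9)·g_1 from 88/9ac - 88/27c - 10 → -10
  leading term 1: no divisor's leading term divides it; move -10 to the remainder.
  normal form = -10.
The normal form is nonzero, so p ∉ I. Since p minus its normal form lies in I, I + (p) = I + (r) where r = -10; decide whether this ideal is the whole ring.
Here r = -10 is a nonzero constant, hence a unit: 1 ∈ I + (p), the Gröbner basis of I + (p) is {1}, and the enlarged system has no common solution — adjoining p is inconsistent.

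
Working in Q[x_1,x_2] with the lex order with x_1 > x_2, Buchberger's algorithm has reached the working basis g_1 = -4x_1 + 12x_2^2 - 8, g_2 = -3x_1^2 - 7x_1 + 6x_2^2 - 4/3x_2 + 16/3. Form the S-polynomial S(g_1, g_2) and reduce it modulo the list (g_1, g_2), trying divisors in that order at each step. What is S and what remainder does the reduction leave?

S(g_1, g_2) = -3x_1x_2^2 - 1/3x_1 + 2x_2^2 - 4/9x_2 + 16/9; remainder on division = -9x_2^4 + 7x_2^2 - 4/9x_2 + 22/9.

lcm(LM(g_1), LM(g_2)) = x_1^2.
S = (lcm/LT(g_1))·g_1 − (lcm/LT(g_2))·g_2 = -3x_1x_2^2 - 1/3x_1 + 2x_2^2 - 4/9x_2 + 16/9.
Reduce S modulo (g_1, g_2) in that order:
  leading term x_1x_2^2: subtract (3/4x_2^2)·g_1 from -3x_1x_2^2 - 1/3x_1 + 2x_2^2 - 4/9x_2 + 16/9 → -1/3x_1 - 9x_2^4 + 8x_2^2 - 4/9x_2 + 16/9
  leading term x_1: subtract (1/12)·g_1 from -1/3x_1 - 9x_2^4 + 8x_2^2 - 4/9x_2 + 16/9 → -9x_2^4 + 7x_2^2 - 4/9x_2 + 22/9
  leading term x_2^4: no divisor's leading term divides it; move -9x_2^4 to the remainder.
  leading term x_2^2: no divisor's leading term divides it; move 7x_2^2 to the remainder.
  leading term x_2: no divisor's leading term divides it; move -4/9x_2 to the remainder.
  leading term 1: no divisor's leading term divides it; move 22/9 to the remainder.
The remainder -9x_2^4 + 7x_2^2 - 4/9x_2 + 22/9 is nonzero, so it would be added as the next basis element.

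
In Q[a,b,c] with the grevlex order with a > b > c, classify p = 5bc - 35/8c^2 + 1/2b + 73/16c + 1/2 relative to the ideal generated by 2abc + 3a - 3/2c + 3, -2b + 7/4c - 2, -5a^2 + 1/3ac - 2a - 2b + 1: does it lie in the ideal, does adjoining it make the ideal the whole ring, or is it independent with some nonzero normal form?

5bc - 35/8c^2 + 1/2b + 73/16c + 1/2 lies in I (it reduces to 0).

First compute the reduced Gröbner basis of I by Buchberger's algorithm.
f_1 = 2abc + 3a - 3/2c + 3, LT = abc.
f_2 = -2b + 7/4c - 2, LT = b.
f_3 = -5a^2 + 1/3ac - 2a - 2b + 1, LT = a^2.

S(f_1,f_2): lcm = abc. S = 7/8ac^2 - ac + 3/2a - 3/4c + 3/2.
  reduce S modulo (f_1, f_2, f_3):
  remainder 7/8ac^2 - ac + 3/2a - 3/4c + 3/2 ≠ 0; add h_4 = 7/8ac^2 - ac + 3/2a - 3/4c + 3/2 to the basis.

S(f_1,f_3): lcm = a^2bc. S = 1/15abc^2 - 2/5abc - 2/5b^2c + 3/2a^2 - 3/4ac + 1/5bc + 3/2a.
  reduce S modulo (f_1, f_2, f_3, h_4):
  remainder -49/160c^3 - 3/4ac + 37/40c^2 + 3/2a - 61/40c + 3/2 ≠ 0; add h_5 = -49/160c^3 - 3/4ac + 37/40c^2 + 3/2a - 61/40c + 3/2 to the basis.

The other S-polynomials (S(f_2,f_3), S(f_1,h_4), S(f_2,h_4), S(f_3,h_4), S(f_1,h_5), S(f_2,h_5), S(f_3,h_5), S(h_4,h_5)) all reduce to 0 modulo the current basis, so we have a Gröbner basis.
Inter-reduce: drop elements whose leading term is divisible by another's, tail-reduce, and make monic.
Reduced Gröbner basis: {ac^2 - 8/7ac + 12/7a - 6/7c + 12/7, c^3 + 120/49ac - 148/49c^2 - 240/49a + 244/49c - 240/49, a^2 - 1/15ac + 2/5a + 7/20c - 3/5, b - 7/8c + 1}.
Label its elements g_1 = ac^2 - 8/7ac + 12/7a - 6/7c + 12/7, g_2 = c^3 + 120/49ac - 148/49c^2 - 240/49a + 244/49c - 240/49, g_3 = a^2 - 1/15ac + 2/5a + 7/20c - 3/5, g_4 = b - 7/8c + 1.

Reduce p = 5bc - 35/8c^2 + 1/2b + 73/16c + 1/2 modulo G:
  leading term bc: subtract (5c)·g_4 from 5bc - 35/8c^2 + 1/2b + 73/16c + 1/2 → 1/2b - 7/16c + 1/2
  leading term b: subtract (1/2)·g_4 from 1/2b - 7/16c + 1/2 → 0
  normal form = 0.
Since the normal form is 0, p ∈ I.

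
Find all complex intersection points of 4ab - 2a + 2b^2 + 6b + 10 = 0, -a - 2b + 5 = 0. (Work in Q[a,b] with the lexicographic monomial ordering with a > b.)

{(5, 0), (-5, 5)}

Compute a lex Gröbner basis by Buchberger's algorithm.
f_1 = 4ab - 2a + 2b^2 + 6b + 10, LT = ab.
f_2 = -a - 2b + 5, LT = a.

S(f_1,f_2): lcm = ab. S = -1/2a - 3/2b^2 + 13/2b + 5/2.
  reduce S modulo (f_1, f_2):
  remainder -3/2b^2 + 15/2b ≠ 0; add h_3 = -3/2b^2 + 15/2b to the basis.

The other S-polynomials (S(f_1,h_3), S(f_2,h_3)) all reduce to 0 modulo the current basis, so we have a Gröbner basis.
Inter-reduce: drop elements whose leading term is divisible by another's, tail-reduce, and make monic.
Reduced Gröbner basis: {a + 2b - 5, b^2 - 5b}.

From the last basis element, b^2 - 5b = 0, so b takes values in {0, 5}. Each choice, substituted upward through the basis, yields the corresponding point(s) of the solution set.
  b = 0: the earlier basis element becomes a - 5 = 0, giving a = 5 — point (5, 0).
  b = 5: the earlier basis element becomes a + 5 = 0, giving a = -5 — point (-5, 5).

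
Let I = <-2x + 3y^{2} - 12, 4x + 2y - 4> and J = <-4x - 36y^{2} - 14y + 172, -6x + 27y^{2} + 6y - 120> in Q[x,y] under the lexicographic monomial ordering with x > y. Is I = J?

Two ideals are equal iff their reduced Gröbner bases coincide (the reduced basis is unique for a fixed ordering).
Buchberger on the first generating set:
f_1 = -2x + 3y^{2} - 12, LT = x.
f_2 = 4x + 2y - 4, LT = x.

S(f_1,f_2): lcm = x. S = -\tfrac{3}{2}y^{2} - \tfrac{1}{2}y + 7.
  leading term y^{2}: no divisor's leading term divides it; move -\tfrac{3}{2}y^{2} to the remainder.
  leading term y: no divisor's leading term divides it; move -\tfrac{1}{2}y to the remainder.
  leading term 1: no divisor's leading term divides it; move 7 to the remainder.
  remainder -\tfrac{3}{2}y^{2} - \tfrac{1}{2}y + 7 ≠ 0; add g_3 = -\tfrac{3}{2}y^{2} - \tfrac{1}{2}y + 7 to the basis.

S(f_1,g_3): leading monomials are coprime, so the S-polynomial reduces to 0 (Buchberger's first criterion).
S(f_2,g_3): leading monomials are coprime, so the S-polynomial reduces to 0 (Buchberger's first criterion).
Every S-polynomial of the final basis reduces to 0, so we have a Gröbner basis.
Inter-reduce: drop elements whose leading term is divisible by another's, tail-reduce, and make monic.
Reduced Gröbner basis: {x + \tfrac{1}{2}y - 1, y^{2} + \tfrac{1}{3}y - \tfrac{14}{3}}.

Buchberger on the second generating set:
h_1 = -4x - 36y^{2} - 14y + 172, LT = x.
h_2 = -6x + 27y^{2} + 6y - 120, LT = x.

S(h_1,h_2): lcm = x. S = \tfrac{27}{2}y^{2} + \tfrac{9}{2}y - 63.
  leading term y^{2}: no divisor's leading term divides it; move \tfrac{27}{2}y^{2} to the remainder.
  leading term y: no divisor's leading term divides it; move \tfrac{9}{2}y to the remainder.
  leading term 1: no divisor's leading term divides it; move -63 to the remainder.
  remainder \tfrac{27}{2}y^{2} + \tfrac{9}{2}y - 63 ≠ 0; add k_3 = \tfrac{27}{2}y^{2} + \tfrac{9}{2}y - 63 to the basis.

S(h_1,k_3): leading monomials are coprime, so the S-polynomial reduces to 0 (Buchberger's first criterion).
S(h_2,k_3): leading monomials are coprime, so the S-polynomial reduces to 0 (Buchberger's first criterion).
Every S-polynomial of the final basis reduces to 0, so we have a Gröbner basis.
Inter-reduce: drop elements whose leading term is divisible by another's, tail-reduce, and make monic.
Reduced Gröbner basis: {x + \tfrac{1}{2}y - 1, y^{2} + \tfrac{1}{3}y - \tfrac{14}{3}}.

The two bases agree; hence the ideals are identical.

Yes, the ideals are equal.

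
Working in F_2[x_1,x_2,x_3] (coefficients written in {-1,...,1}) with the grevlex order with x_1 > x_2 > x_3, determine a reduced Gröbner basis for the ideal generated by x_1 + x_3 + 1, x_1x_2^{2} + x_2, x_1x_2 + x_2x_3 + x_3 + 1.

G = {x_3^{3} + x_3^{2}, x_1 + x_3 + 1, x_2 + x_3 + 1}

f_1 = x_1 + x_3 + 1, LT = x_1.
f_2 = x_1x_2^{2} + x_2, LT = x_1x_2^{2}.
f_3 = x_1x_2 + x_2x_3 + x_3 + 1, LT = x_1x_2.

S(f_1,f_2): lcm = x_1x_2^{2}. S = x_2^{2}x_3 + x_2^{2} + x_2.
  leading term x_2^{2}x_3: no divisor's leading term divides it; move x_2^{2}x_3 to the remainder.
  leading term x_2^{2}: no divisor's leading term divides it; move x_2^{2} to the remainder.
  leading term x_2: no divisor's leading term divides it; move x_2 to the remainder.
  remainder x_2^{2}x_3 + x_2^{2} + x_2 ≠ 0; add g_4 = x_2^{2}x_3 + x_2^{2} + x_2 to the basis.

S(f_1,f_3): lcm = x_1x_2. S = x_2 + x_3 + 1.
  leading term x_2: no divisor's leading term divides it; move x_2 to the remainder.
  leading term x_3: no divisor's leading term divides it; move x_3 to the remainder.
  leading term 1: no divisor's leading term divides it; move 1 to the remainder.
  remainder x_2 + x_3 + 1 ≠ 0; add g_5 = x_2 + x_3 + 1 to the basis.

S(f_3,g_4): lcm = x_1x_2^{2}x_3. S = x_2^{2}x_3^{2} + x_1x_2^{2} + x_2x_3^{2} + x_1x_2 + x_2x_3.
  leading term x_2^{2}x_3^{2}: subtract (x_3)·g_4 from x_2^{2}x_3^{2} + x_1x_2^{2} + x_2x_3^{2} + x_1x_2 + x_2x_3 → x_1x_2^{2} + x_2^{2}x_3 + x_2x_3^{2} + x_1x_2
  leading term x_1x_2^{2}: subtract (x_2^{2})·f_1 from x_1x_2^{2} + x_2^{2}x_3 + x_2x_3^{2} + x_1x_2 → x_2x_3^{2} + x_1x_2 + x_2^{2}
  leading term x_2x_3^{2}: subtract (x_3^{2})·g_5 from x_2x_3^{2} + x_1x_2 + x_2^{2} → x_3^{3} + x_1x_2 + x_2^{2} + x_3^{2}
  leading term x_3^{3}: no divisor's leading term divides it; move x_3^{3} to the remainder.
  leading term x_1x_2: subtract (x_2)·f_1 from x_1x_2 + x_2^{2} + x_3^{2} → x_2^{2} + x_2x_3 + x_3^{2} + x_2
  leading term x_2^{2}: subtract (x_2)·g_5 from x_2^{2} + x_2x_3 + x_3^{2} + x_2 → x_3^{2}
  leading term x_3^{2}: no divisor's leading term divides it; move x_3^{2} to the remainder.
  remainder x_3^{3} + x_3^{2} ≠ 0; add g_6 = x_3^{3} + x_3^{2} to the basis.

The other S-polynomials (S(f_2,f_3), S(f_1,g_4), S(f_2,g_4), S(f_1,g_5), S(f_2,g_5), S(f_3,g_5), S(g_4,g_5), S(f_1,g_6), S(f_2,g_6), S(f_3,g_6), S(g_4,g_6), S(g_5,g_6)) all reduce to 0 modulo the current basis, so we have a Gröbner basis.
Inter-reduce: drop elements whose leading term is divisible by another's, tail-reduce, and make monic.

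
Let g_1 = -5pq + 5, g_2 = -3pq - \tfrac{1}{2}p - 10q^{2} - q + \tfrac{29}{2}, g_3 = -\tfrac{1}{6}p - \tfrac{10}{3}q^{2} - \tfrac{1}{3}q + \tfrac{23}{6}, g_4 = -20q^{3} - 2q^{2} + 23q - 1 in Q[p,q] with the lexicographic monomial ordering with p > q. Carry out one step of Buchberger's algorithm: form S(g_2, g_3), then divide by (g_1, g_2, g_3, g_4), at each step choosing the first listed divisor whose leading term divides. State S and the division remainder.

lcm(LM(g_2), LM(g_3)) = pq.
S = (lcm/LT(g_2))·g_2 − (lcm/LT(g_3))·g_3 = \tfrac{1}{6}p - 20q^{3} + \tfrac{4}{3}q^{2} + \tfrac{70}{3}q - \tfrac{29}{6}.
Reduce S modulo (g_1, g_2, g_3, g_4) in that order:
  leading term p: subtract (-1)·g_3 from \tfrac{1}{6}p - 20q^{3} + \tfrac{4}{3}q^{2} + \tfrac{70}{3}q - \tfrac{29}{6} → -20q^{3} - 2q^{2} + 23q - 1
  leading term q^{3}: subtract (1)·g_4 from -20q^{3} - 2q^{2} + 23q - 1 → 0
The remainder is 0, so this S-polynomial contributes no new basis element.

S(g_2, g_3) = \tfrac{1}{6}p - 20q^{3} + \tfrac{4}{3}q^{2} + \tfrac{70}{3}q - \tfrac{29}{6}; remainder on division = 0.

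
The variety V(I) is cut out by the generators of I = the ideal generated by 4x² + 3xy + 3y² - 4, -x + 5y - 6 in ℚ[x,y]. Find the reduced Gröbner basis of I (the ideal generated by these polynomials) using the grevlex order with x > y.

G = {y² - 129/59y + 70/59, x - 5y + 6}

f_1 = 4x² + 3xy + 3y² - 4, LT = x².
f_2 = -x + 5y - 6, LT = x.

S(f_1,f_2): lcm = x². S = 23/4xy + ¾y² - 6x - 1.
  reduce S modulo (f_1, f_2):
  remainder 59/2y² - 129/2y + 35 ≠ 0; add g_3 = 59/2y² - 129/2y + 35 to the basis.

The other S-polynomials (S(f_1,g_3), S(f_2,g_3)) all reduce to 0 modulo the current basis, so we have a Gröbner basis.
Inter-reduce: drop elements whose leading term is divisible by another's, tail-reduce, and make monic.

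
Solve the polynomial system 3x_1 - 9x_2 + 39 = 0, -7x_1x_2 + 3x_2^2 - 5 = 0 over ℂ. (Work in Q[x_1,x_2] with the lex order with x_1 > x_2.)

Compute a lex Gröbner basis by Buchberger's algorithm.
f_1 = 3x_1 - 9x_2 + 39, LT = x_1.
f_2 = -7x_1x_2 + 3x_2^2 - 5, LT = x_1x_2.

S(f_1,f_2): lcm = x_1x_2. S = -18/7x_2^2 + 13x_2 - 5/7.
  leading term x_2^2: no divisor's leading term divides it; move -18/7x_2^2 to the remainder.
  leading term x_2: no divisor's leading term divides it; move 13x_2 to the remainder.
  leading term 1: no divisor's leading term divides it; move -5/7 to the remainder.
  remainder -18/7x_2^2 + 13x_2 - 5/7 ≠ 0; add h_3 = -18/7x_2^2 + 13x_2 - 5/7 to the basis.

The other S-polynomials (S(f_1,h_3), S(f_2,h_3)) all reduce to 0 modulo the current basis, so we have a Gröbner basis.
Inter-reduce: drop elements whose leading term is divisible by another's, tail-reduce, and make monic.
Reduced Gröbner basis: {x_1 - 3x_2 + 13, x_2^2 - 91/18x_2 + 5/18}.

Since the basis is lex-ordered, x_2^2 - 91/18x_2 + 5/18 is univariate in x_2. Its roots are {1/18, 5}. Back-substituting each root into the other basis elements fixes the other coordinates.
  x_2 = 1/18: the earlier basis element becomes x_1 + 77/6 = 0, giving x_1 = -77/6 — point (-77/6, 1/18).
  x_2 = 5: the earlier basis element becomes x_1 - 2 = 0, giving x_1 = 2 — point (2, 5).
Check: every point annihilates each of the original generators.

{(-77/6, 1/18), (2, 5)}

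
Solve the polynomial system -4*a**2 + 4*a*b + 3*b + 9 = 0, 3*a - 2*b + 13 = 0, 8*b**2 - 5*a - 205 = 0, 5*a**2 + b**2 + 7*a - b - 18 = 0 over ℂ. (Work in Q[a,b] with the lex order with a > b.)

Compute a lex Gröbner basis by Buchberger's algorithm.
f_1 = -4*a**2 + 4*a*b + 3*b + 9, LT = a**2.
f_2 = 3*a - 2*b + 13, LT = a.
f_3 = -5*a + 8*b**2 - 205, LT = a.
f_4 = 5*a**2 + 7*a + b**2 - b - 18, LT = a**2.

S(f_1,f_2): lcm = a**2. S = -1/3*a*b - 13/3*a - 3/4*b - 9/4.
  leading term a*b: subtract (-1/9*b)·f_2 from -1/3*a*b - 13/3*a - 3/4*b - 9/4 → -13/3*a - 2/9*b**2 + 25/36*b - 9/4
  leading term a: subtract (-13/9)·f_2 from -13/3*a - 2/9*b**2 + 25/36*b - 9/4 → -2/9*b**2 - 79/36*b + 595/36
  leading term b**2: no divisor's leading term divides it; move -2/9*b**2 to the remainder.
  leading term b: no divisor's leading term divides it; move -79/36*b to the remainder.
  leading term 1: no divisor's leading term divides it; move 595/36 to the remainder.
  remainder -2/9*b**2 - 79/36*b + 595/36 ≠ 0; add h_5 = -2/9*b**2 - 79/36*b + 595/36 to the basis.

S(f_1,f_3): lcm = a**2. S = 8/5*a*b**2 - a*b - 41*a - 3/4*b - 9/4.
  leading term a*b**2: subtract (8/15*b**2)·f_2 from 8/5*a*b**2 - a*b - 41*a - 3/4*b - 9/4 → -a*b - 41*a + 16/15*b**3 - 104/15*b**2 - 3/4*b - 9/4
  leading term a*b: subtract (-1/3*b)·f_2 from -a*b - 41*a + 16/15*b**3 - 104/15*b**2 - 3/4*b - 9/4 → -41*a + 16/15*b**3 - 38/5*b**2 + 43/12*b - 9/4
  leading term a: subtract (-41/3)·f_2 from -41*a + 16/15*b**3 - 38/5*b**2 + 43/12*b - 9/4 → 16/15*b**3 - 38/5*b**2 - 95/4*b + 2105/12
  leading term b**3: subtract (-24/5*b)·h_5 from 16/15*b**3 - 38/5*b**2 - 95/4*b + 2105/12 → -272/15*b**2 + 667/12*b + 2105/12
  leading term b**2: subtract (408/5)·h_5 from -272/15*b**2 + 667/12*b + 2105/12 → 4693/20*b - 4693/4
  leading term b: no divisor's leading term divides it; move 4693/20*b to the remainder.
  leading term 1: no divisor's leading term divides it; move -4693/4 to the remainder.
  remainder 4693/20*b - 4693/4 ≠ 0; add h_6 = 4693/20*b - 4693/4 to the basis.

The other S-polynomials (S(f_1,f_4), S(f_2,f_3), S(f_2,f_4), S(f_3,f_4), S(f_1,h_5), S(f_2,h_5), S(f_3,h_5), S(f_4,h_5), S(f_1,h_6), S(f_2,h_6), S(f_3,h_6), S(f_4,h_6), S(h_5,h_6)) all reduce to 0 modulo the current basis, so we have a Gröbner basis.
Inter-reduce: drop elements whose leading term is divisible by another's, tail-reduce, and make monic.
Reduced Gröbner basis: {a + 1, b - 5}.

A lex Gröbner basis eliminates variables successively. Here b - 5 depends only on b, with roots {5}; lifting each root through the earlier basis elements recovers the full solutions.
  b = 5: the earlier basis element becomes a + 1 = 0, giving a = -1 — point (-1, 5).
This is the nonlinear analogue of row-reducing a linear system.

{(-1, 5)}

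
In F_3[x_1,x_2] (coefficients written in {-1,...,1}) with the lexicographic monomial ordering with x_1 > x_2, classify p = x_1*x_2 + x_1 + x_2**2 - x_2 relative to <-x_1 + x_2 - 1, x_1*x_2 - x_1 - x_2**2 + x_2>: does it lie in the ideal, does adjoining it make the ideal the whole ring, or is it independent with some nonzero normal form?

First compute the reduced Gröbner basis of I by Buchberger's algorithm.
f_1 = -x_1 + x_2 - 1, LT = x_1.
f_2 = x_1*x_2 - x_1 - x_2**2 + x_2, LT = x_1*x_2.

S(f_1,f_2): lcm = x_1*x_2. S = x_1.
  leading term x_1: subtract (-1)·f_1 from x_1 → x_2 - 1
  leading term x_2: no divisor's leading term divides it; move x_2 to the remainder.
  leading term 1: no divisor's leading term divides it; move -1 to the remainder.
  remainder x_2 - 1 ≠ 0; add h_3 = x_2 - 1 to the basis.

The other S-polynomials (S(f_1,h_3), S(f_2,h_3)) all reduce to 0 modulo the current basis, so we have a Gröbner basis.
Inter-reduce: drop elements whose leading term is divisible by another's, tail-reduce, and make monic.
Reduced Gröbner basis: {x_1, x_2 - 1}.
Label its elements g_1 = x_1, g_2 = x_2 - 1.

Reduce p = x_1*x_2 + x_1 + x_2**2 - x_2 modulo G:
  leading term x_1*x_2: subtract (x_2)·g_1 from x_1*x_2 + x_1 + x_2**2 - x_2 → x_1 + x_2**2 - x_2
  leading term x_1: subtract (1)·g_1 from x_1 + x_2**2 - x_2 → x_2**2 - x_2
  leading term x_2**2: subtract (x_2)·g_2 from x_2**2 - x_2 → 0
  normal form = 0.
Since the normal form is 0, p ∈ I.

x_1*x_2 + x_1 + x_2**2 - x_2 lies in I (it reduces to 0).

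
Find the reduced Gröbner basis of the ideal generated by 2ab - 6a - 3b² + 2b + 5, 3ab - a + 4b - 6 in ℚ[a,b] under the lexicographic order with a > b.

Buchberger's algorithm terminates because the ascending chain of leading-term ideals stabilizes.

f_1 = 2ab - 6a - 3b² + 2b + 5, LT = ab.
f_2 = 3ab - a + 4b - 6, LT = ab.

S(f_1,f_2): lcm = ab. S = -8/3a - 3/2b² - ⅓b + 9/2.
  reduce S modulo (f_1, f_2):
  remainder -8/3a - 3/2b² - ⅓b + 9/2 ≠ 0; add g_3 = -8/3a - 3/2b² - ⅓b + 9/2 to the basis.

S(f_1,g_3): lcm = ab. S = -3a - 9/16b³ - 13/8b² + 43/16b + 5/2.
  reduce S modulo (f_1, f_2, g_3):
  remainder -9/16b³ + 1/16b² + 49/16b - 41/16 ≠ 0; add g_4 = -9/16b³ + 1/16b² + 49/16b - 41/16 to the basis.

The other S-polynomials (S(f_2,g_3), S(f_1,g_4), S(f_2,g_4), S(g_3,g_4)) all reduce to 0 modulo the current basis, so we have a Gröbner basis.
Inter-reduce: drop elements whose leading term is divisible by another's, tail-reduce, and make monic.

G = {a + 9/16b² + ⅛b - 27/16, b³ - 1/9b² - 49/9b + 41/9}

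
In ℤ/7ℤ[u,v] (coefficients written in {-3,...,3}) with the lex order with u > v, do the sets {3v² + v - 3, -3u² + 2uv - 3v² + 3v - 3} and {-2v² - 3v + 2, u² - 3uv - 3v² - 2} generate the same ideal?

Yes, the ideals are equal.

For a fixed monomial order, each ideal has a unique reduced Gröbner basis; comparing bases decides equality.
Buchberger on the first generating set:
f_1 = 3v² + v - 3, LT = v².
f_2 = -3u² + 2uv - 3v² + 3v - 3, LT = u².

S(f_1,f_2): leading monomials are coprime, so the S-polynomial reduces to 0 (Buchberger's first criterion).
Every S-polynomial of the final basis reduces to 0, so we have a Gröbner basis.
Inter-reduce: drop elements whose leading term is divisible by another's, tail-reduce, and make monic.
Reduced Gröbner basis: {u² - 3uv + v + 2, v² - 2v - 1}.

Buchberger on the second generating set:
h_1 = -2v² - 3v + 2, LT = v².
h_2 = u² - 3uv - 3v² - 2, LT = u².

S(h_1,h_2): leading monomials are coprime, so the S-polynomial reduces to 0 (Buchberger's first criterion).
Every S-polynomial of the final basis reduces to 0, so we have a Gröbner basis.
Inter-reduce: drop elements whose leading term is divisible by another's, tail-reduce, and make monic.
Reduced Gröbner basis: {u² - 3uv + v + 2, v² - 2v - 1}.

The two bases agree; hence the ideals are identical.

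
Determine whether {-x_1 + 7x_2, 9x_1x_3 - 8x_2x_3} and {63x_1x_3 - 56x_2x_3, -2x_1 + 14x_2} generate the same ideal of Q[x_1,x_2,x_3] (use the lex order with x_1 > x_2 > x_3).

Two ideals are equal iff their reduced Gröbner bases coincide (the reduced basis is unique for a fixed ordering).
Buchberger on the first generating set:
f_1 = -x_1 + 7x_2, LT = x_1.
f_2 = 9x_1x_3 - 8x_2x_3, LT = x_1x_3.

S(f_1,f_2): lcm = x_1x_3. S = -55/9x_2x_3.
  reduce S modulo (f_1, f_2):
  remainder -55/9x_2x_3 ≠ 0; add g_3 = -55/9x_2x_3 to the basis.

The other S-polynomials (S(f_1,g_3), S(f_2,g_3)) all reduce to 0 modulo the current basis, so we have a Gröbner basis.
Inter-reduce: drop elements whose leading term is divisible by another's, tail-reduce, and make monic.
Reduced Gröbner basis: {x_1 - 7x_2, x_2x_3}.

Buchberger on the second generating set:
h_1 = 63x_1x_3 - 56x_2x_3, LT = x_1x_3.
h_2 = -2x_1 + 14x_2, LT = x_1.

S(h_1,h_2): lcm = x_1x_3. S = 55/9x_2x_3.
  reduce S modulo (h_1, h_2):
  remainder 55/9x_2x_3 ≠ 0; add k_3 = 55/9x_2x_3 to the basis.

The other S-polynomials (S(h_1,k_3), S(h_2,k_3)) all reduce to 0 modulo the current basis, so we have a Gröbner basis.
Inter-reduce: drop elements whose leading term is divisible by another's, tail-reduce, and make monic.
Reduced Gröbner basis: {x_1 - 7x_2, x_2x_3}.

Same reduced basis, so the two generating sets span the same ideal.

Yes, the ideals are equal.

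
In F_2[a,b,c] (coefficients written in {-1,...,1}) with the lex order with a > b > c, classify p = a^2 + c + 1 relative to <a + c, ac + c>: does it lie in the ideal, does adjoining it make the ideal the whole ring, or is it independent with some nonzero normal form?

First compute the reduced Gröbner basis of I by Buchberger's algorithm.
f_1 = a + c, LT = a.
f_2 = ac + c, LT = ac.

S(f_1,f_2): lcm = ac. S = c^2 + c.
  leading term c^2: no divisor's leading term divides it; move c^2 to the remainder.
  leading term c: no divisor's leading term divides it; move c to the remainder.
  remainder c^2 + c ≠ 0; add h_3 = c^2 + c to the basis.

The other S-polynomials (S(f_1,h_3), S(f_2,h_3)) all reduce to 0 modulo the current basis, so we have a Gröbner basis.
Inter-reduce: drop elements whose leading term is divisible by another's, tail-reduce, and make monic.
Reduced Gröbner basis: {a + c, c^2 + c}.
Label its elements g_1 = a + c, g_2 = c^2 + c.

Reduce p = a^2 + c + 1 modulo G:
  leading term a^2: subtract (a)·g_1 from a^2 + c + 1 → ac + c + 1
  leading term ac: subtract (c)·g_1 from ac + c + 1 → c^2 + c + 1
  leading term c^2: subtract (1)·g_2 from c^2 + c + 1 → 1
  leading term 1: no divisor's leading term divides it; move 1 to the remainder.
  normal form = 1.
The normal form is nonzero, so p ∉ I. Since p minus its normal form lies in I, I + (p) = I + (r) where r = 1; decide whether this ideal is the whole ring.
Here r = 1 is a nonzero constant, hence a unit: 1 ∈ I + (p), the Gröbner basis of I + (p) is {1}, and the enlarged system has no common solution — adjoining p is inconsistent.

Adjoining a^2 + c + 1 makes the ideal the whole ring: the system is inconsistent.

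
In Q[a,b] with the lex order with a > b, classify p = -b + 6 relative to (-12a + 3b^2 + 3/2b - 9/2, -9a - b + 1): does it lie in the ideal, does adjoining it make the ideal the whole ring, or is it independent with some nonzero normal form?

First compute the reduced Gröbner basis of I by Buchberger's algorithm.
f_1 = -12a + 3b^2 + 3/2b - 9/2, LT = a.
f_2 = -9a - b + 1, LT = a.

S(f_1,f_2): lcm = a. S = -1/4b^2 - 17/72b + 35/72.
  leading term b^2: no divisor's leading term divides it; move -1/4b^2 to the remainder.
  leading term b: no divisor's leading term divides it; move -17/72b to the remainder.
  leading term 1: no divisor's leading term divides it; move 35/72 to the remainder.
  remainder -1/4b^2 - 17/72b + 35/72 ≠ 0; add h_3 = -1/4b^2 - 17/72b + 35/72 to the basis.

The other S-polynomials (S(f_1,h_3), S(f_2,h_3)) all reduce to 0 modulo the current basis, so we have a Gröbner basis.
Inter-reduce: drop elements whose leading term is divisible by another's, tail-reduce, and make monic.
Reduced Gröbner basis: {a + 1/9b - 1/9, b^2 + 17/18b - 35/18}.
Label its elements g_1 = a + 1/9b - 1/9, g_2 = b^2 + 17/18b - 35/18.

Reduce p = -b + 6 modulo G:
  leading term b: no divisor's leading term divides it; move -b to the remainder.
  leading term 1: no divisor's leading term divides it; move 6 to the remainder.
  normal form = -b + 6.
The normal form is nonzero, so p ∉ I. Since p minus its normal form lies in I, I + (p) = I + (r) where r = -b + 6; decide whether this ideal is the whole ring.
Run Buchberger on G together with r (pairs among the g_i already reduce to 0 since G is a Gröbner basis):
g_1 = a + 1/9b - 1/9, LT = a.
g_2 = b^2 + 17/18b - 35/18, LT = b^2.
r = -b + 6, LT = b.

S(g_2,r): lcm = b^2. S = 125/18b - 35/18.
  leading term b: subtract (-125/18)·r from 125/18b - 35/18 → 715/18
  leading term 1: no divisor's leading term divides it; move 715/18 to the remainder.
  remainder 715/18 ≠ 0; add m_4 = 715/18 to the basis.

The other S-polynomials (S(g_1,g_2), S(g_1,r), S(g_1,m_4), S(g_2,m_4), S(r,m_4)) all reduce to 0 modulo the current basis, so we have a Gröbner basis.
Inter-reduce: drop elements whose leading term is divisible by another's, tail-reduce, and make monic.
Reduced Gröbner basis: {1}.
The reduced Gröbner basis of I + (p) is {1}: the ideal is the whole ring, so the enlarged system has no common solution — adjoining p is inconsistent.

Ideal membership is decidable via reduction modulo a Gröbner basis.

Adjoining -b + 6 makes the ideal the whole ring: the system is inconsistent.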